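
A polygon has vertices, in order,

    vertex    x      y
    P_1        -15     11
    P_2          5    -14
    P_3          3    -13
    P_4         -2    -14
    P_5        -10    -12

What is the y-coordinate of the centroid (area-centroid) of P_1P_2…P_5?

-883/171

Apply Gauss's area formula. First the cross-terms c_i = x_i·y_{i+1} − x_{i+1}·y_i:
  155, -23, -68, -116, -290  ⇒  2A = -342, A = -171.
Then Σ (y_i + y_{i+1})·c_i = 5298, so ȳ = 5298 / (6·(-171)) = -883/171.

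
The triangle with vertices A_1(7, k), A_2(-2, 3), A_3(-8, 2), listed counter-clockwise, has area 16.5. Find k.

Write out the shoelace sum; only the two edges meeting at A_1 involve k:
2·Area = [((-8)·k − 7·2) + (7·3 − (-2)·k)] + 20
       = -6·k + 27 = 33
⇒ k = -1.

-1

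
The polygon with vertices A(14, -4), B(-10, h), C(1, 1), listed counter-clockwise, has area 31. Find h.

The doubled signed area Σ (x_i y_{i+1} − x_{i+1} y_i) is linear in h.
With h=0 it equals -68; the coefficient of h is 13 (from the two edges through B).
So 13·h + -68 = 2·31 = 62 ⇒ h = 10.

10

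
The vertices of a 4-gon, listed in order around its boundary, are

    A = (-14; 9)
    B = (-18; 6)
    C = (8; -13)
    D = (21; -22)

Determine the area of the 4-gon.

Apply the shoelace (surveyor's) formula: 2A = Σ (x_i·y_{i+1} − x_{i+1}·y_i), indices taken mod 4.
Σ = (78) + (186) + (97) + (-119) = 242
Area = |Σ|/2 = 121.

121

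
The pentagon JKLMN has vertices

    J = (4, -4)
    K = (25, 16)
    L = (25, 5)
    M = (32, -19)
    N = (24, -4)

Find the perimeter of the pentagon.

102

|JK| = √((21)² + (20)²) = √841 = 29
|KL| = √((0)² + (-11)²) = √121 = 11
|LM| = √((7)² + (-24)²) = √625 = 25
|MN| = √((-8)² + (15)²) = √289 = 17
|NJ| = √((-20)² + (0)²) = √400 = 20
Perimeter = 29 + 11 + 25 + 17 + 20 = 102.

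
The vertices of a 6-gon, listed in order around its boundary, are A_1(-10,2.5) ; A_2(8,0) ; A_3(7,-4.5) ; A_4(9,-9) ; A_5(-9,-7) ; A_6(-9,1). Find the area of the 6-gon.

Σ = (-20) + (-36) + (-22.5) + (-144) + (-72) + (-12.5) = -307
Area = |Σ|/2 = 153.5.

153.5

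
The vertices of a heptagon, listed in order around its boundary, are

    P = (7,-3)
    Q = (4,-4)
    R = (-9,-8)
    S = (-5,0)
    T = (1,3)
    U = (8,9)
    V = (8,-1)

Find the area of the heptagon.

125.5

Σ = (-16) + (-68) + (-40) + (-15) + (-15) + (-80) + (-17) = -251
Area = |Σ|/2 = 125.5.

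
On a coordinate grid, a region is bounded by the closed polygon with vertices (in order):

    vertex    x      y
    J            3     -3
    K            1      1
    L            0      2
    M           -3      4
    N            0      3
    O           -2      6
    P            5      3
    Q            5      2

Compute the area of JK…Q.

25.5

Apply the shoelace formula: 2A = Σ (x_i·y_{i+1} − x_{i+1}·y_i), indices taken mod 8.
Σ = (6) + (2) + (6) + (-9) + (6) + (-36) + (-5) + (-21) = -51
Area = |Σ|/2 = 25.5.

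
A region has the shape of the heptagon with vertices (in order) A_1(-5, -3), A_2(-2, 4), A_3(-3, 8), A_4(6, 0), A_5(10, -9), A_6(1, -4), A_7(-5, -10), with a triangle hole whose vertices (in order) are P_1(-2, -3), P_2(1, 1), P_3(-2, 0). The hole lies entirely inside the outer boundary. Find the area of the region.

Outer boundary:
Apply the shoelace formula: 2A = Σ (x_i·y_{i+1} − x_{i+1}·y_i), indices taken mod 7.
Cross-terms: -26, -4, -48, -54, -31, -30, -35  ⇒  Σ = -228
Area = |Σ|/2 = 114.
Hole:
P_1→P_2: (-2)(1) − (1)(-3) = 1
P_2→P_3: (1)(0) − (-2)(1) = 2
P_3→P_1: (-2)(-3) − (-2)(0) = 6
Σ = 9
Area = |Σ|/2 = 4.5.
Net area = 114 − 4.5 = 109.5.

109.5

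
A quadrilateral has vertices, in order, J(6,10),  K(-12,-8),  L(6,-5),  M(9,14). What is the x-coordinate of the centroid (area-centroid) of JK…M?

Apply the shoelace (surveyor's) formula. First the cross-terms c_i = x_i·y_{i+1} − x_{i+1}·y_i:
  72, 108, 129, 6  ⇒  2A = 315, A = 157.5.
Then Σ (x_i + x_{i+1})·c_i = 945, so x̄ = 945 / (6·157.5) = 1.

1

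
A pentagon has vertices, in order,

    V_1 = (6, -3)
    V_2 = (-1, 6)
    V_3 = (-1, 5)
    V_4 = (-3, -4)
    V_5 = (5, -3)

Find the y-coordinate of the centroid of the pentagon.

Apply the surveyor's formula. First the cross-terms c_i = x_i·y_{i+1} − x_{i+1}·y_i:
  33, 1, 19, 29, 3  ⇒  2A = 85, A = 42.5.
Then Σ (y_i + y_{i+1})·c_i = -92, so ȳ = -92 / (6·42.5) = -92/255.

-92/255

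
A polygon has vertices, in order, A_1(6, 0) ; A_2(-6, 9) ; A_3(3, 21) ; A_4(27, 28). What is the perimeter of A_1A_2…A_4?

90

|A_1A_2| = √((-12)² + (9)²) = √225 = 15
|A_2A_3| = √((9)² + (12)²) = √225 = 15
|A_3A_4| = √((24)² + (7)²) = √625 = 25
|A_4A_1| = √((-21)² + (-28)²) = √1225 = 35
Perimeter = 15 + 15 + 25 + 35 = 90.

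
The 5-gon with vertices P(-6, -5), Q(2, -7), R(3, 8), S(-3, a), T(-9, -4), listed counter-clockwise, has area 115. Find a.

Write out the shoelace sum; only the two edges meeting at S involve a:
2·Area = [(3·a − (-3)·8) + ((-3)·(-4) − (-9)·a)] + 110
       = 12·a + 146 = 230
⇒ a = 7.

7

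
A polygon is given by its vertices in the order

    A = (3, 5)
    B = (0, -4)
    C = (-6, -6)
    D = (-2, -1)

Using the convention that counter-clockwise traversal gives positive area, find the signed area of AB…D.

Apply Gauss's area formula: 2A = Σ (x_i·y_{i+1} − x_{i+1}·y_i), indices taken mod 4.
A→B: (3)(-4) − (0)(5) = -12
B→C: (0)(-6) − (-6)(-4) = -24
C→D: (-6)(-1) − (-2)(-6) = -6
D→A: (-2)(5) − (3)(-1) = -7
Σ = -49
Signed area = Σ/2 = -24.5 (negative ⇒ clockwise traversal).

-24.5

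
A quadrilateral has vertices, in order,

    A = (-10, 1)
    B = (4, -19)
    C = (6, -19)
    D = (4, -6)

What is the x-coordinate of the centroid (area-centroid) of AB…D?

Apply Gauss's area formula. First the cross-terms c_i = x_i·y_{i+1} − x_{i+1}·y_i:
  186, 38, 40, -56  ⇒  2A = 208, A = 104.
Then Σ (x_i + x_{i+1})·c_i = 0, so x̄ = 0 / (6·104) = 0.

0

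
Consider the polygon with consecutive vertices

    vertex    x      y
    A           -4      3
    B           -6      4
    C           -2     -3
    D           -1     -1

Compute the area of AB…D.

10

Apply the shoelace (surveyor's) formula: 2A = Σ (x_i·y_{i+1} − x_{i+1}·y_i), indices taken mod 4.
Σ = (2) + (26) + (-1) + (-7) = 20
Area = |Σ|/2 = 10.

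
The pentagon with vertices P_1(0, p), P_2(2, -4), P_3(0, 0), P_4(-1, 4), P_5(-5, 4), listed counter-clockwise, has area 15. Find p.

-2

The doubled signed area Σ (x_i y_{i+1} − x_{i+1} y_i) is linear in p.
With p=0 it equals 16; the coefficient of p is -7 (from the two edges through P_1).
So -7·p + 16 = 2·15 = 30 ⇒ p = -2.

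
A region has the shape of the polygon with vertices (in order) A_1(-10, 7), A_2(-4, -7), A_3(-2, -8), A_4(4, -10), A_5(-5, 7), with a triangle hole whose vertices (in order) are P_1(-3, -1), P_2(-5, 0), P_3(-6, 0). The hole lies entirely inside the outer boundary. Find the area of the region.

90

Outer boundary:
Σ = (98) + (18) + (52) + (-22) + (35) = 181
Area = |Σ|/2 = 90.5.
Hole:
Apply the shoelace formula: 2A = Σ (x_i·y_{i+1} − x_{i+1}·y_i), indices taken mod 3.
Σ = (-5) + (0) + (6) = 1
Area = |Σ|/2 = 0.5.
Net area = 90.5 − 0.5 = 90.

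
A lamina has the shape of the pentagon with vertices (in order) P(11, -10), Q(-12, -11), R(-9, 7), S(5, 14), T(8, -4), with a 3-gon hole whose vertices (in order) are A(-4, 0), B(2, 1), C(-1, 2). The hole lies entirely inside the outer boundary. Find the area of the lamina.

Outer boundary:
Σ = (-241) + (-183) + (-161) + (-132) + (-36) = -753
Area = |Σ|/2 = 376.5.
Hole:
A→B: (-4)(1) − (2)(0) = -4
B→C: (2)(2) − (-1)(1) = 5
C→A: (-1)(0) − (-4)(2) = 8
Σ = 9
Area = |Σ|/2 = 4.5.
Net area = 376.5 − 4.5 = 372.

372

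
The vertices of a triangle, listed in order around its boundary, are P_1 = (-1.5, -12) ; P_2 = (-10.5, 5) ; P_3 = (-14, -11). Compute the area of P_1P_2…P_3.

Apply the shoelace formula: 2A = Σ (x_i·y_{i+1} − x_{i+1}·y_i), indices taken mod 3.
Cross-terms: -133.5, 185.5, 151.5  ⇒  Σ = 203.5
Area = |Σ|/2 = 101.75.

101.75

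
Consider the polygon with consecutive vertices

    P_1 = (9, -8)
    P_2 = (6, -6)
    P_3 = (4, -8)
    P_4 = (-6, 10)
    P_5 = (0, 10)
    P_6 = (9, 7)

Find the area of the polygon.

161.5

Σ = (-6) + (-24) + (-8) + (-60) + (-90) + (-135) = -323
Area = |Σ|/2 = 161.5.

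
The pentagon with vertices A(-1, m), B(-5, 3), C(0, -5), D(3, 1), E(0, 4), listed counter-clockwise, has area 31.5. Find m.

The doubled signed area Σ (x_i y_{i+1} − x_{i+1} y_i) is linear in m.
With m=0 it equals 53; the coefficient of m is 5 (from the two edges through A).
So 5·m + 53 = 2·31.5 = 63 ⇒ m = 2.

2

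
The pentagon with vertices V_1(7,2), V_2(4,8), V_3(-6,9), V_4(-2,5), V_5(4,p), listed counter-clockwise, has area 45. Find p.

2

The doubled signed area Σ (x_i y_{i+1} − x_{i+1} y_i) is linear in p.
With p=0 it equals 108; the coefficient of p is -9 (from the two edges through V_5).
So -9·p + 108 = 2·45 = 90 ⇒ p = 2.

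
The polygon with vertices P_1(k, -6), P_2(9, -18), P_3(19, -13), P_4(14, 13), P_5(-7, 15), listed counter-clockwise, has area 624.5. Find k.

-6

The doubled signed area Σ (x_i y_{i+1} − x_{i+1} y_i) is linear in k.
With k=0 it equals 1051; the coefficient of k is -33 (from the two edges through P_1).
So -33·k + 1051 = 2·624.5 = 1249 ⇒ k = -6.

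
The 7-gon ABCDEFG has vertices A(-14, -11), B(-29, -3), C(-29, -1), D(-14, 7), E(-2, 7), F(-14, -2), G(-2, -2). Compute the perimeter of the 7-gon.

|AB| = √((-15)² + (8)²) = √289 = 17
|BC| = √((0)² + (2)²) = √4 = 2
|CD| = √((15)² + (8)²) = √289 = 17
|DE| = √((12)² + (0)²) = √144 = 12
|EF| = √((-12)² + (-9)²) = √225 = 15
|FG| = √((12)² + (0)²) = √144 = 12
|GA| = √((-12)² + (-9)²) = √225 = 15
Perimeter = 17 + 2 + 17 + 12 + 15 + 12 + 15 = 90.

90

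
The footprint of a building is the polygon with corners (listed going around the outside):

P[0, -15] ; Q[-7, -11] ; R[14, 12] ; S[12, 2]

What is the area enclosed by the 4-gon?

Apply the shoelace (surveyor's) formula: 2A = Σ (x_i·y_{i+1} − x_{i+1}·y_i), indices taken mod 4.
Σ = (-105) + (70) + (-116) + (-180) = -331
Area = |Σ|/2 = 165.5.

165.5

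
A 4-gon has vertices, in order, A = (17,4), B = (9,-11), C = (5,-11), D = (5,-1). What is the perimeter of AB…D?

44

|AB| = √((-8)² + (-15)²) = √289 = 17
|BC| = √((-4)² + (0)²) = √16 = 4
|CD| = √((0)² + (10)²) = √100 = 10
|DA| = √((12)² + (5)²) = √169 = 13
Perimeter = 17 + 4 + 10 + 13 = 44.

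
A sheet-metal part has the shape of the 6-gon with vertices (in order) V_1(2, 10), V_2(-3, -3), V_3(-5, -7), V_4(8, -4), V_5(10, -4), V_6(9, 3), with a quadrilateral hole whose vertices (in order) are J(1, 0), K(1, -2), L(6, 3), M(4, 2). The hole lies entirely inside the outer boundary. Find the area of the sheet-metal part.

126.5

Outer boundary:
Apply the shoelace formula: 2A = Σ (x_i·y_{i+1} − x_{i+1}·y_i), indices taken mod 6.
V_1→V_2: (2)(-3) − (-3)(10) = 24
V_2→V_3: (-3)(-7) − (-5)(-3) = 6
V_3→V_4: (-5)(-4) − (8)(-7) = 76
V_4→V_5: (8)(-4) − (10)(-4) = 8
V_5→V_6: (10)(3) − (9)(-4) = 66
V_6→V_1: (9)(10) − (2)(3) = 84
Σ = 264
Area = |Σ|/2 = 132.
Hole:
Σ = (-2) + (15) + (0) + (-2) = 11
Area = |Σ|/2 = 5.5.
Net area = 132 − 5.5 = 126.5.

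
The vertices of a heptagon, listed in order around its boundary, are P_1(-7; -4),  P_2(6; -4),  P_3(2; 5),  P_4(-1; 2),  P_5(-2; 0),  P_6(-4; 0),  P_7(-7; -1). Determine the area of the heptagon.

64

Apply Gauss's area formula: 2A = Σ (x_i·y_{i+1} − x_{i+1}·y_i), indices taken mod 7.
Cross-terms: 52, 38, 9, 4, 0, 4, 21  ⇒  Σ = 128
Area = |Σ|/2 = 64.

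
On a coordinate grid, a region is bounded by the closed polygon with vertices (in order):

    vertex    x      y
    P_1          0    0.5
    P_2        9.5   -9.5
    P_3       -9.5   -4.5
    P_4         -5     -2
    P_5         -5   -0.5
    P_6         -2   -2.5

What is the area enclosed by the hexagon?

69.125

Σ = (-4.75) + (-133) + (-3.5) + (-7.5) + (11.5) + (-1) = -138.25
Area = |Σ|/2 = 69.125.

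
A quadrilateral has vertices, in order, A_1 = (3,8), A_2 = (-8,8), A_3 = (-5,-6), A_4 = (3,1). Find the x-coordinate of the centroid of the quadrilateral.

Apply the surveyor's formula. First the cross-terms c_i = x_i·y_{i+1} − x_{i+1}·y_i:
  88, 88, 13, 21  ⇒  2A = 210, A = 105.
Then Σ (x_i + x_{i+1})·c_i = -1484, so x̄ = -1484 / (6·105) = -106/45.

-106/45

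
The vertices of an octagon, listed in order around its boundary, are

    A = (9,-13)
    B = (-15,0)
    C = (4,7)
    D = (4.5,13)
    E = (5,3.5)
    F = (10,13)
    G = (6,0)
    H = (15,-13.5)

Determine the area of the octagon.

Cross-terms: -195, -105, 20.5, -49.25, 30, -78, -81, -73.5  ⇒  Σ = -531.25
Area = |Σ|/2 = 265.625.

265.625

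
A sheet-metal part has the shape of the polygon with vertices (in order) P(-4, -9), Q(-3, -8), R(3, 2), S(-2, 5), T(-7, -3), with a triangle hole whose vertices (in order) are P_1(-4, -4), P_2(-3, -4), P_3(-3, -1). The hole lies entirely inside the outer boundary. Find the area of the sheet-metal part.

65.5

Outer boundary:
Cross-terms: 5, 18, 19, 41, 51  ⇒  Σ = 134
Area = |Σ|/2 = 67.
Hole:
Apply Gauss's area formula: 2A = Σ (x_i·y_{i+1} − x_{i+1}·y_i), indices taken mod 3.
Σ = (4) + (-9) + (8) = 3
Area = |Σ|/2 = 1.5.
Net area = 67 − 1.5 = 65.5.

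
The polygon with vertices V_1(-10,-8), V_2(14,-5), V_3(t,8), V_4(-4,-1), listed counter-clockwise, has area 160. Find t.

Write out the shoelace sum; only the two edges meeting at V_3 involve t:
2·Area = [(14·8 − t·(-5)) + (t·(-1) − (-4)·8)] + 184
       = 4·t + 328 = 320
⇒ t = -2.

-2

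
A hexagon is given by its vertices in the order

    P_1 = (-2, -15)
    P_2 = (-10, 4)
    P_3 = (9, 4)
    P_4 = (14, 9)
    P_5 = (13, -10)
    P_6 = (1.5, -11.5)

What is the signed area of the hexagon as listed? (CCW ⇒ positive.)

-323

Apply the shoelace formula: 2A = Σ (x_i·y_{i+1} − x_{i+1}·y_i), indices taken mod 6.
Σ = (-158) + (-76) + (25) + (-257) + (-134.5) + (-45.5) = -646
Signed area = Σ/2 = -323 (negative ⇒ clockwise traversal).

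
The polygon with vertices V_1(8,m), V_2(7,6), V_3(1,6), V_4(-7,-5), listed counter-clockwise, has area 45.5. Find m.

The doubled signed area Σ (x_i y_{i+1} − x_{i+1} y_i) is linear in m.
With m=0 it equals 161; the coefficient of m is -14 (from the two edges through V_1).
So -14·m + 161 = 2·45.5 = 91 ⇒ m = 5.

5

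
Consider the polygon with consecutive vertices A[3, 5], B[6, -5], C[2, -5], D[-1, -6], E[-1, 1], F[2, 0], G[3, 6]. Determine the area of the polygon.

Apply the shoelace formula: 2A = Σ (x_i·y_{i+1} − x_{i+1}·y_i), indices taken mod 7.
Cross-terms: -45, -20, -17, -7, -2, 12, -3  ⇒  Σ = -82
Area = |Σ|/2 = 41.

41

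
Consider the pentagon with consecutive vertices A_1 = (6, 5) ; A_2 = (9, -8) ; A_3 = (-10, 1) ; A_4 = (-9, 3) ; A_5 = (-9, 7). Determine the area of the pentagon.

154

Apply the shoelace formula: 2A = Σ (x_i·y_{i+1} − x_{i+1}·y_i), indices taken mod 5.
Σ = (-93) + (-71) + (-21) + (-36) + (-87) = -308
Area = |Σ|/2 = 154.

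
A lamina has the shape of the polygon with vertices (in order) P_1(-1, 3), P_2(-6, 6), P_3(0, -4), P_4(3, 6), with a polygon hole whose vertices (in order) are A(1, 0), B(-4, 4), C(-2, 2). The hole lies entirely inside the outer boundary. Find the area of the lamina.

30.5

Outer boundary:
Apply the surveyor's formula: 2A = Σ (x_i·y_{i+1} − x_{i+1}·y_i), indices taken mod 4.
Σ = (12) + (24) + (12) + (15) = 63
Area = |Σ|/2 = 31.5.
Hole:
Apply the surveyor's formula: 2A = Σ (x_i·y_{i+1} − x_{i+1}·y_i), indices taken mod 3.
Cross-terms: 4, 0, -2  ⇒  Σ = 2
Area = |Σ|/2 = 1.
Net area = 31.5 − 1 = 30.5.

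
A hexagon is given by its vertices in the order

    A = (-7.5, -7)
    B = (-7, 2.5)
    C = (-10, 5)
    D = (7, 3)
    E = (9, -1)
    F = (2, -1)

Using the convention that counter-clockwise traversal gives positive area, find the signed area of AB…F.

-102.625

Apply the shoelace formula: 2A = Σ (x_i·y_{i+1} − x_{i+1}·y_i), indices taken mod 6.
Σ = (-67.75) + (-10) + (-65) + (-34) + (-7) + (-21.5) = -205.25
Signed area = Σ/2 = -102.625 (negative ⇒ clockwise traversal).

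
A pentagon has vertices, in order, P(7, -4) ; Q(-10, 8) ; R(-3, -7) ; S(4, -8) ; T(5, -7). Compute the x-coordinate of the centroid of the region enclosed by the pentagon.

Apply the shoelace (surveyor's) formula. First the cross-terms c_i = x_i·y_{i+1} − x_{i+1}·y_i:
  16, 94, 52, 12, 29  ⇒  2A = 203, A = 101.5.
Then Σ (x_i + x_{i+1})·c_i = -762, so x̄ = -762 / (6·101.5) = -254/203.

-254/203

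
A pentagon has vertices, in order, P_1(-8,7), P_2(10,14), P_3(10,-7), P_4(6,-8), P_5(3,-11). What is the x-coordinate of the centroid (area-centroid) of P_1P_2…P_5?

Apply the shoelace formula. First the cross-terms c_i = x_i·y_{i+1} − x_{i+1}·y_i:
  -182, -210, -38, -42, -67  ⇒  2A = -539, A = -269.5.
Then Σ (x_i + x_{i+1})·c_i = -5215, so x̄ = -5215 / (6·(-269.5)) = 745/231.

745/231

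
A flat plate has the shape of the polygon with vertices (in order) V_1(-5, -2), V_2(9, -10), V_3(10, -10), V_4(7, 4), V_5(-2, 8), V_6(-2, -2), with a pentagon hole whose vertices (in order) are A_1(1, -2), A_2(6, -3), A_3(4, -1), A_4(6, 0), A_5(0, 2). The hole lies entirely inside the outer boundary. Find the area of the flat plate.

117.5

Outer boundary:
V_1→V_2: (-5)(-10) − (9)(-2) = 68
V_2→V_3: (9)(-10) − (10)(-10) = 10
V_3→V_4: (10)(4) − (7)(-10) = 110
V_4→V_5: (7)(8) − (-2)(4) = 64
V_5→V_6: (-2)(-2) − (-2)(8) = 20
V_6→V_1: (-2)(-2) − (-5)(-2) = -6
Σ = 266
Area = |Σ|/2 = 133.
Hole:
Cross-terms: 9, 6, 6, 12, -2  ⇒  Σ = 31
Area = |Σ|/2 = 15.5.
Net area = 133 − 15.5 = 117.5.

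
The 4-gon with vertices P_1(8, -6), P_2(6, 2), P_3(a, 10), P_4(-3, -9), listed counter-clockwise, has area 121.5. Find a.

Write out the shoelace sum; only the two edges meeting at P_3 involve a:
2·Area = [(6·10 − a·2) + (a·(-9) − (-3)·10)] + 142
       = -11·a + 232 = 243
⇒ a = -1.

-1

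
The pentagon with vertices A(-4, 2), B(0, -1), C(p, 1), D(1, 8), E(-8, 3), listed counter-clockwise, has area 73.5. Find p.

The doubled signed area Σ (x_i y_{i+1} − x_{i+1} y_i) is linear in p.
With p=0 it equals 66; the coefficient of p is 9 (from the two edges through C).
So 9·p + 66 = 2·73.5 = 147 ⇒ p = 9.

9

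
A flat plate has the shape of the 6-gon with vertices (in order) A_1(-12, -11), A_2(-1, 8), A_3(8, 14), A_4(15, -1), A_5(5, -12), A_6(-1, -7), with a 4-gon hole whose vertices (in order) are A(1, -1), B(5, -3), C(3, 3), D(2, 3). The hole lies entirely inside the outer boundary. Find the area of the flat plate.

Outer boundary:
Apply the shoelace formula: 2A = Σ (x_i·y_{i+1} − x_{i+1}·y_i), indices taken mod 6.
Cross-terms: -107, -78, -218, -175, -47, -73  ⇒  Σ = -698
Area = |Σ|/2 = 349.
Hole:
Apply the surveyor's formula: 2A = Σ (x_i·y_{i+1} − x_{i+1}·y_i), indices taken mod 4.
Σ = (2) + (24) + (3) + (-5) = 24
Area = |Σ|/2 = 12.
Net area = 349 − 12 = 337.

337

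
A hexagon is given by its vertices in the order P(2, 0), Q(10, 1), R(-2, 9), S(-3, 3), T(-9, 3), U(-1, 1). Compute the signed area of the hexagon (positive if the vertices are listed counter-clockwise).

Apply the shoelace (surveyor's) formula: 2A = Σ (x_i·y_{i+1} − x_{i+1}·y_i), indices taken mod 6.
Σ = (2) + (92) + (21) + (18) + (-6) + (-2) = 125
Signed area = Σ/2 = 62.5 (positive ⇒ counter-clockwise traversal).

62.5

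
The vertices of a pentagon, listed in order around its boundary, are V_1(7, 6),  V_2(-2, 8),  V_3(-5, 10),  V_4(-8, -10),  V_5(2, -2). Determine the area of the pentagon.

Apply the shoelace (surveyor's) formula: 2A = Σ (x_i·y_{i+1} − x_{i+1}·y_i), indices taken mod 5.
Σ = (68) + (20) + (130) + (36) + (26) = 280
Area = |Σ|/2 = 140.

140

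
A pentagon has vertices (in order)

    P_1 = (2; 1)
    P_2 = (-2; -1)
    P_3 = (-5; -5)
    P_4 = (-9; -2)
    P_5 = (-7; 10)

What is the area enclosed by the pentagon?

80.5

P_1→P_2: (2)(-1) − (-2)(1) = 0
P_2→P_3: (-2)(-5) − (-5)(-1) = 5
P_3→P_4: (-5)(-2) − (-9)(-5) = -35
P_4→P_5: (-9)(10) − (-7)(-2) = -104
P_5→P_1: (-7)(1) − (2)(10) = -27
Σ = -161
Area = |Σ|/2 = 80.5.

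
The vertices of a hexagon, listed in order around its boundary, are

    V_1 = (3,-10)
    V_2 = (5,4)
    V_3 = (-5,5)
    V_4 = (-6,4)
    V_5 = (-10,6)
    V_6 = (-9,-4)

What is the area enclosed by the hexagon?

Apply the shoelace formula: 2A = Σ (x_i·y_{i+1} − x_{i+1}·y_i), indices taken mod 6.
Cross-terms: 62, 45, 10, 4, 94, 102  ⇒  Σ = 317
Area = |Σ|/2 = 158.5.

158.5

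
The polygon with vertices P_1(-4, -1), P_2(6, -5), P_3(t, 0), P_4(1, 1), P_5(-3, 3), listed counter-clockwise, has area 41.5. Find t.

6

Write out the shoelace sum; only the two edges meeting at P_3 involve t:
2·Area = [(6·0 − t·(-5)) + (t·1 − 1·0)] + 47
       = 6·t + 47 = 83
⇒ t = 6.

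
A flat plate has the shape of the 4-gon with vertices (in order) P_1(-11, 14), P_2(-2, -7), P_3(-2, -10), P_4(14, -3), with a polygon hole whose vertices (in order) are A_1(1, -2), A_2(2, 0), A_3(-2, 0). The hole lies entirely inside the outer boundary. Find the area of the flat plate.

206

Outer boundary:
Apply Gauss's area formula: 2A = Σ (x_i·y_{i+1} − x_{i+1}·y_i), indices taken mod 4.
Σ = (105) + (6) + (146) + (163) = 420
Area = |Σ|/2 = 210.
Hole:
Apply the shoelace (surveyor's) formula: 2A = Σ (x_i·y_{i+1} − x_{i+1}·y_i), indices taken mod 3.
Σ = (4) + (0) + (4) = 8
Area = |Σ|/2 = 4.
Net area = 210 − 4 = 206.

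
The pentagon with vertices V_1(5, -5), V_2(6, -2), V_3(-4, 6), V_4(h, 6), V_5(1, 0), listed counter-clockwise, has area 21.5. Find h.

-5

Write out the shoelace sum; only the two edges meeting at V_4 involve h:
2·Area = [((-4)·6 − h·6) + (h·0 − 1·6)] + 43
       = -6·h + 13 = 43
⇒ h = -5.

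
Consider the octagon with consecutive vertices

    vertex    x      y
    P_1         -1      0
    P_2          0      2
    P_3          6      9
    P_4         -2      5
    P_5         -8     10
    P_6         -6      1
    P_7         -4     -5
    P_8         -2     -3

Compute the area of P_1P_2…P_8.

69.5

Apply the shoelace (surveyor's) formula: 2A = Σ (x_i·y_{i+1} − x_{i+1}·y_i), indices taken mod 8.
P_1→P_2: (-1)(2) − (0)(0) = -2
P_2→P_3: (0)(9) − (6)(2) = -12
P_3→P_4: (6)(5) − (-2)(9) = 48
P_4→P_5: (-2)(10) − (-8)(5) = 20
P_5→P_6: (-8)(1) − (-6)(10) = 52
P_6→P_7: (-6)(-5) − (-4)(1) = 34
P_7→P_8: (-4)(-3) − (-2)(-5) = 2
P_8→P_1: (-2)(0) − (-1)(-3) = -3
Σ = 139
Area = |Σ|/2 = 69.5.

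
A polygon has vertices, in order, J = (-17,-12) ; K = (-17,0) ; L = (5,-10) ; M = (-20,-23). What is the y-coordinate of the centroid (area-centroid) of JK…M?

-10.952

Apply the shoelace (surveyor's) formula. First the cross-terms c_i = x_i·y_{i+1} − x_{i+1}·y_i:
  -204, 170, -315, -151  ⇒  2A = -500, A = -250.
Then Σ (y_i + y_{i+1})·c_i = 16428, so ȳ = 16428 / (6·(-250)) = -10.952.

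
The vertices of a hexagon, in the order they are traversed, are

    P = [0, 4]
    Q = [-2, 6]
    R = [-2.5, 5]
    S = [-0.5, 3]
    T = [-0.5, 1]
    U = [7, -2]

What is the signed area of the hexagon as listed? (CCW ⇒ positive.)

Apply the shoelace (surveyor's) formula: 2A = Σ (x_i·y_{i+1} − x_{i+1}·y_i), indices taken mod 6.
Cross-terms: 8, 5, -5, 1, -6, 28  ⇒  Σ = 31
Signed area = Σ/2 = 15.5 (positive ⇒ counter-clockwise traversal).

15.5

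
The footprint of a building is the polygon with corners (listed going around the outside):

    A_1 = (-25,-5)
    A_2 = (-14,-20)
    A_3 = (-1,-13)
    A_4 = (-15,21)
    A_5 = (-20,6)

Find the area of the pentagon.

478

Apply the shoelace (surveyor's) formula: 2A = Σ (x_i·y_{i+1} − x_{i+1}·y_i), indices taken mod 5.
A_1→A_2: (-25)(-20) − (-14)(-5) = 430
A_2→A_3: (-14)(-13) − (-1)(-20) = 162
A_3→A_4: (-1)(21) − (-15)(-13) = -216
A_4→A_5: (-15)(6) − (-20)(21) = 330
A_5→A_1: (-20)(-5) − (-25)(6) = 250
Σ = 956
Area = |Σ|/2 = 478.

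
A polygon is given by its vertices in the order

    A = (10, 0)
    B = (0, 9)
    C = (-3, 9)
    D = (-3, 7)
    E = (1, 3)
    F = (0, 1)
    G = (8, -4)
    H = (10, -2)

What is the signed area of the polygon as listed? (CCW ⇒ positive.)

72

Cross-terms: 90, 27, 6, -16, 1, -8, 24, 20  ⇒  Σ = 144
Signed area = Σ/2 = 72 (positive ⇒ counter-clockwise traversal).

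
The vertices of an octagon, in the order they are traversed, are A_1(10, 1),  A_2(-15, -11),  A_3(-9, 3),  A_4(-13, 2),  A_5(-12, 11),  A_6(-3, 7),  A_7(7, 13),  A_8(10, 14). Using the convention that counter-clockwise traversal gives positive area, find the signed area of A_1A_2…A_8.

-319

Apply the shoelace (surveyor's) formula: 2A = Σ (x_i·y_{i+1} − x_{i+1}·y_i), indices taken mod 8.
Cross-terms: -95, -144, 21, -119, -51, -88, -32, -130  ⇒  Σ = -638
Signed area = Σ/2 = -319 (negative ⇒ clockwise traversal).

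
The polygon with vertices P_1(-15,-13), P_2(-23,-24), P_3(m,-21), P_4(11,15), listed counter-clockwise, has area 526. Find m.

Write out the shoelace sum; only the two edges meeting at P_3 involve m:
2·Area = [((-23)·(-21) − m·(-24)) + (m·15 − 11·(-21))] + 143
       = 39·m + 857 = 1052
⇒ m = 5.

5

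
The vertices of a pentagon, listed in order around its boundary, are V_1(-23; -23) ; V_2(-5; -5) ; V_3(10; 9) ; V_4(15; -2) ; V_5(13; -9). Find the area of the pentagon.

Apply Gauss's area formula: 2A = Σ (x_i·y_{i+1} − x_{i+1}·y_i), indices taken mod 5.
Σ = (0) + (5) + (-155) + (-109) + (-506) = -765
Area = |Σ|/2 = 382.5.

382.5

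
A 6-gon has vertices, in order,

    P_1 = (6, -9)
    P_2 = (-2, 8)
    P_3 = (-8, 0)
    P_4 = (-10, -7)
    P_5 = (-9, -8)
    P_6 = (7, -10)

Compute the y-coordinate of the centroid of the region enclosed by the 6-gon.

Apply the shoelace formula. First the cross-terms c_i = x_i·y_{i+1} − x_{i+1}·y_i:
  30, 64, 56, 17, 146, -3  ⇒  2A = 310, A = 155.
Then Σ (y_i + y_{i+1})·c_i = -2736, so ȳ = -2736 / (6·155) = -456/155.

-456/155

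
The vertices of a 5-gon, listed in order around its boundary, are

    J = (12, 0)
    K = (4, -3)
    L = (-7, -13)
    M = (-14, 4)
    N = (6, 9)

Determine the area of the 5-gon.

288.5

Σ = (-36) + (-73) + (-210) + (-150) + (-108) = -577
Area = |Σ|/2 = 288.5.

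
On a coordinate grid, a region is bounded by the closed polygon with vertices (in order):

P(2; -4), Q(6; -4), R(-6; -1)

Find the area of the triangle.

6

Cross-terms: 16, -30, 26  ⇒  Σ = 12
Area = |Σ|/2 = 6.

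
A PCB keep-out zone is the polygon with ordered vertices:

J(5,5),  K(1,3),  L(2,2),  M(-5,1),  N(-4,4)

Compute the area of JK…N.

19

Σ = (10) + (-4) + (12) + (-16) + (-40) = -38
Area = |Σ|/2 = 19.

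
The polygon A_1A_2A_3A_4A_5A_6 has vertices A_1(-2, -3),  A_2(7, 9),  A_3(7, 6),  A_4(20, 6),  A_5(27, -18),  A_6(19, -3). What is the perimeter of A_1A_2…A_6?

|A_1A_2| = √((9)² + (12)²) = √225 = 15
|A_2A_3| = √((0)² + (-3)²) = √9 = 3
|A_3A_4| = √((13)² + (0)²) = √169 = 13
|A_4A_5| = √((7)² + (-24)²) = √625 = 25
|A_5A_6| = √((-8)² + (15)²) = √289 = 17
|A_6A_1| = √((-21)² + (0)²) = √441 = 21
Perimeter = 15 + 3 + 13 + 25 + 17 + 21 = 94.

94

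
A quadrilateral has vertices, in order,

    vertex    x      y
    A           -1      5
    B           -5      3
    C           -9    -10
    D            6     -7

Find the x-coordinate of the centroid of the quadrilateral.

-488/245

Apply the shoelace formula. First the cross-terms c_i = x_i·y_{i+1} − x_{i+1}·y_i:
  22, 77, 123, 23  ⇒  2A = 245, A = 122.5.
Then Σ (x_i + x_{i+1})·c_i = -1464, so x̄ = -1464 / (6·122.5) = -488/245.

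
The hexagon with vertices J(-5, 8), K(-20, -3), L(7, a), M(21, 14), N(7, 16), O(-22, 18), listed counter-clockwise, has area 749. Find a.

-14

The doubled signed area Σ (x_i y_{i+1} − x_{i+1} y_i) is linear in a.
With a=0 it equals 924; the coefficient of a is -41 (from the two edges through L).
So -41·a + 924 = 2·749 = 1498 ⇒ a = -14.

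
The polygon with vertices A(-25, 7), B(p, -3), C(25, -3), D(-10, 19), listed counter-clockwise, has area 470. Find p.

6

Write out the shoelace sum; only the two edges meeting at B involve p:
2·Area = [((-25)·(-3) − p·7) + (p·(-3) − 25·(-3))] + 850
       = -10·p + 1000 = 940
⇒ p = 6.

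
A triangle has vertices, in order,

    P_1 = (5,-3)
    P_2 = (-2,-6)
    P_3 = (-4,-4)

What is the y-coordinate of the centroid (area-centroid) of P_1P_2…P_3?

Apply the shoelace (surveyor's) formula. First the cross-terms c_i = x_i·y_{i+1} − x_{i+1}·y_i:
  -36, -16, 32  ⇒  2A = -20, A = -10.
Then Σ (y_i + y_{i+1})·c_i = 260, so ȳ = 260 / (6·(-10)) = -13/3.

-13/3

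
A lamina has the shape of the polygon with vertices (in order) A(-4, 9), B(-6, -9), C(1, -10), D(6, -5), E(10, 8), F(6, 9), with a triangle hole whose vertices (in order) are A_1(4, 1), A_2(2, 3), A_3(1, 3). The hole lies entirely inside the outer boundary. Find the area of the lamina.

Outer boundary:
Apply the shoelace formula: 2A = Σ (x_i·y_{i+1} − x_{i+1}·y_i), indices taken mod 6.
Cross-terms: 90, 69, 55, 98, 42, 90  ⇒  Σ = 444
Area = |Σ|/2 = 222.
Hole:
A_1→A_2: (4)(3) − (2)(1) = 10
A_2→A_3: (2)(3) − (1)(3) = 3
A_3→A_1: (1)(1) − (4)(3) = -11
Σ = 2
Area = |Σ|/2 = 1.
Net area = 222 − 1 = 221.

221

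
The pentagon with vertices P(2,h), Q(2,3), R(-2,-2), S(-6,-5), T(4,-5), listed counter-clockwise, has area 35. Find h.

The doubled signed area Σ (x_i y_{i+1} − x_{i+1} y_i) is linear in h.
With h=0 it equals 66; the coefficient of h is 2 (from the two edges through P).
So 2·h + 66 = 2·35 = 70 ⇒ h = 2.

2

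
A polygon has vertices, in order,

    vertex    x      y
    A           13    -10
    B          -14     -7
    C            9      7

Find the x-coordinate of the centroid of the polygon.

Apply the surveyor's formula. First the cross-terms c_i = x_i·y_{i+1} − x_{i+1}·y_i:
  -231, -35, -181  ⇒  2A = -447, A = -223.5.
Then Σ (x_i + x_{i+1})·c_i = -3576, so x̄ = -3576 / (6·(-223.5)) = 8/3.

8/3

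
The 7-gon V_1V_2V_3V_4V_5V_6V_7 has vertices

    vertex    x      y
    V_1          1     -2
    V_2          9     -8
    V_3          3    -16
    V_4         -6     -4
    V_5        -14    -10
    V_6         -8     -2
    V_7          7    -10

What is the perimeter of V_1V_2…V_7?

|V_1V_2| = √((8)² + (-6)²) = √100 = 10
|V_2V_3| = √((-6)² + (-8)²) = √100 = 10
|V_3V_4| = √((-9)² + (12)²) = √225 = 15
|V_4V_5| = √((-8)² + (-6)²) = √100 = 10
|V_5V_6| = √((6)² + (8)²) = √100 = 10
|V_6V_7| = √((15)² + (-8)²) = √289 = 17
|V_7V_1| = √((-6)² + (8)²) = √100 = 10
Perimeter = 10 + 10 + 15 + 10 + 10 + 17 + 10 = 82.

82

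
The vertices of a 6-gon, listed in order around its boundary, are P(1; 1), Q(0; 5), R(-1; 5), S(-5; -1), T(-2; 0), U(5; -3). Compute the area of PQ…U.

24

Apply the shoelace (surveyor's) formula: 2A = Σ (x_i·y_{i+1} − x_{i+1}·y_i), indices taken mod 6.
P→Q: (1)(5) − (0)(1) = 5
Q→R: (0)(5) − (-1)(5) = 5
R→S: (-1)(-1) − (-5)(5) = 26
S→T: (-5)(0) − (-2)(-1) = -2
T→U: (-2)(-3) − (5)(0) = 6
U→P: (5)(1) − (1)(-3) = 8
Σ = 48
Area = |Σ|/2 = 24.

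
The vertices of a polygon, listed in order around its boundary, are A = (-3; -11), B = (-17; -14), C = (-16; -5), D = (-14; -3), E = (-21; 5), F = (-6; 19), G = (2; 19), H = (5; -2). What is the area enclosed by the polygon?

Apply the surveyor's formula: 2A = Σ (x_i·y_{i+1} − x_{i+1}·y_i), indices taken mod 8.
Σ = (-145) + (-139) + (-22) + (-133) + (-369) + (-152) + (-99) + (-61) = -1120
Area = |Σ|/2 = 560.

560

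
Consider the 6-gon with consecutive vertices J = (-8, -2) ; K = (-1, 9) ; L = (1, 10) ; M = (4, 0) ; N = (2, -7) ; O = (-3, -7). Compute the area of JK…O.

J→K: (-8)(9) − (-1)(-2) = -74
K→L: (-1)(10) − (1)(9) = -19
L→M: (1)(0) − (4)(10) = -40
M→N: (4)(-7) − (2)(0) = -28
N→O: (2)(-7) − (-3)(-7) = -35
O→J: (-3)(-2) − (-8)(-7) = -50
Σ = -246
Area = |Σ|/2 = 123.

123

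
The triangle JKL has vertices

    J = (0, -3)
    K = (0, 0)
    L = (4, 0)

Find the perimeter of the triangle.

12

|JK| = √((0)² + (3)²) = √9 = 3
|KL| = √((4)² + (0)²) = √16 = 4
|LJ| = √((-4)² + (-3)²) = √25 = 5
Perimeter = 3 + 4 + 5 = 12.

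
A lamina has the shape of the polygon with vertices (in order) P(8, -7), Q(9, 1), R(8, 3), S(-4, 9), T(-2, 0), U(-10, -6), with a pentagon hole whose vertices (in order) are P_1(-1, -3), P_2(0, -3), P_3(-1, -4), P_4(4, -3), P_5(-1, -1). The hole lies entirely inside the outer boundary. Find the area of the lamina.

Outer boundary:
Cross-terms: 71, 19, 84, 18, 12, 118  ⇒  Σ = 322
Area = |Σ|/2 = 161.
Hole:
Σ = (3) + (-3) + (19) + (-7) + (2) = 14
Area = |Σ|/2 = 7.
Net area = 161 − 7 = 154.

154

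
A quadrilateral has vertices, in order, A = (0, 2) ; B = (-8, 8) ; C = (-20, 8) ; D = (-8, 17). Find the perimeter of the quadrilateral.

|AB| = √((-8)² + (6)²) = √100 = 10
|BC| = √((-12)² + (0)²) = √144 = 12
|CD| = √((12)² + (9)²) = √225 = 15
|DA| = √((8)² + (-15)²) = √289 = 17
Perimeter = 10 + 12 + 15 + 17 = 54.

54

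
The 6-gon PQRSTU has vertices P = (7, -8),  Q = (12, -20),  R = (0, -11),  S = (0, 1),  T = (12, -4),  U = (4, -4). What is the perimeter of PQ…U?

66

|PQ| = √((5)² + (-12)²) = √169 = 13
|QR| = √((-12)² + (9)²) = √225 = 15
|RS| = √((0)² + (12)²) = √144 = 12
|ST| = √((12)² + (-5)²) = √169 = 13
|TU| = √((-8)² + (0)²) = √64 = 8
|UP| = √((3)² + (-4)²) = √25 = 5
Perimeter = 13 + 15 + 12 + 13 + 8 + 5 = 66.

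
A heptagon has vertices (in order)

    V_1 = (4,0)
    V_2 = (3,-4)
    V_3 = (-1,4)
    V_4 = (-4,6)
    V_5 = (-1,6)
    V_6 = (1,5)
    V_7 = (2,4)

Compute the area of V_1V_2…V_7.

Cross-terms: -16, 8, 10, -18, -11, -6, -16  ⇒  Σ = -49
Area = |Σ|/2 = 24.5.

24.5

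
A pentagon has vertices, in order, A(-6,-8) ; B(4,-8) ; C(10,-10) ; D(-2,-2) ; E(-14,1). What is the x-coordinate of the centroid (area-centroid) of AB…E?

Apply the shoelace (surveyor's) formula. First the cross-terms c_i = x_i·y_{i+1} − x_{i+1}·y_i:
  80, 40, -40, -30, 118  ⇒  2A = 168, A = 84.
Then Σ (x_i + x_{i+1})·c_i = -1800, so x̄ = -1800 / (6·84) = -25/7.

-25/7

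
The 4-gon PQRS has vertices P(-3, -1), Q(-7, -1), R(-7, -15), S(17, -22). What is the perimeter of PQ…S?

72

|PQ| = √((-4)² + (0)²) = √16 = 4
|QR| = √((0)² + (-14)²) = √196 = 14
|RS| = √((24)² + (-7)²) = √625 = 25
|SP| = √((-20)² + (21)²) = √841 = 29
Perimeter = 4 + 14 + 25 + 29 = 72.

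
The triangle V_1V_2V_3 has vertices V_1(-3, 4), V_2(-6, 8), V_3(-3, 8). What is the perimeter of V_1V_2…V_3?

12

|V_1V_2| = √((-3)² + (4)²) = √25 = 5
|V_2V_3| = √((3)² + (0)²) = √9 = 3
|V_3V_1| = √((0)² + (-4)²) = √16 = 4
Perimeter = 5 + 3 + 4 = 12.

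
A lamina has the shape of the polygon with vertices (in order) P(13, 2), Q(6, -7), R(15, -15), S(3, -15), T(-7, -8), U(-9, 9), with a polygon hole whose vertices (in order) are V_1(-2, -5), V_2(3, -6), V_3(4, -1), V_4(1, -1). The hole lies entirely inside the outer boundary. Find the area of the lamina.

314.5

Outer boundary:
Cross-terms: -103, 15, -180, -129, -135, -135  ⇒  Σ = -667
Area = |Σ|/2 = 333.5.
Hole:
Apply Gauss's area formula: 2A = Σ (x_i·y_{i+1} − x_{i+1}·y_i), indices taken mod 4.
Σ = (27) + (21) + (-3) + (-7) = 38
Area = |Σ|/2 = 19.
Net area = 333.5 − 19 = 314.5.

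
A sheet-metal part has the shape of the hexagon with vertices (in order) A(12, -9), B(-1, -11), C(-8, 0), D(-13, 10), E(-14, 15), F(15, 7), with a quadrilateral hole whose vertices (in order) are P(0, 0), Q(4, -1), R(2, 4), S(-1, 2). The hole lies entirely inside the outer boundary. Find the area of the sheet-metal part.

440

Outer boundary:
Σ = (-141) + (-88) + (-80) + (-55) + (-323) + (-219) = -906
Area = |Σ|/2 = 453.
Hole:
Apply the shoelace (surveyor's) formula: 2A = Σ (x_i·y_{i+1} − x_{i+1}·y_i), indices taken mod 4.
P→Q: (0)(-1) − (4)(0) = 0
Q→R: (4)(4) − (2)(-1) = 18
R→S: (2)(2) − (-1)(4) = 8
S→P: (-1)(0) − (0)(2) = 0
Σ = 26
Area = |Σ|/2 = 13.
Net area = 453 − 13 = 440.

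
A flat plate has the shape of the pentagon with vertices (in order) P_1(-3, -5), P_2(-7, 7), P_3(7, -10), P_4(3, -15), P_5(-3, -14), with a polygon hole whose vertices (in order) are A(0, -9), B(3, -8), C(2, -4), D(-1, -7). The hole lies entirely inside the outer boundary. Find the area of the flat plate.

Outer boundary:
Apply the shoelace (surveyor's) formula: 2A = Σ (x_i·y_{i+1} − x_{i+1}·y_i), indices taken mod 5.
Σ = (-56) + (21) + (-75) + (-87) + (-27) = -224
Area = |Σ|/2 = 112.
Hole:
Apply the shoelace (surveyor's) formula: 2A = Σ (x_i·y_{i+1} − x_{i+1}·y_i), indices taken mod 4.
A→B: (0)(-8) − (3)(-9) = 27
B→C: (3)(-4) − (2)(-8) = 4
C→D: (2)(-7) − (-1)(-4) = -18
D→A: (-1)(-9) − (0)(-7) = 9
Σ = 22
Area = |Σ|/2 = 11.
Net area = 112 − 11 = 101.

101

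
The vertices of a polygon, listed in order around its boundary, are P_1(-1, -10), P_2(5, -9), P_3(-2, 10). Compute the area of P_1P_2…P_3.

P_1→P_2: (-1)(-9) − (5)(-10) = 59
P_2→P_3: (5)(10) − (-2)(-9) = 32
P_3→P_1: (-2)(-10) − (-1)(10) = 30
Σ = 121
Area = |Σ|/2 = 60.5.

60.5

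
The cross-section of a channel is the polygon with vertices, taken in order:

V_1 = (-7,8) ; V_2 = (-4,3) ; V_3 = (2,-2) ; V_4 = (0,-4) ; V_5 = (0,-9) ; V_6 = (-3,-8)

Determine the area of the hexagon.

Σ = (11) + (2) + (-8) + (0) + (-27) + (-80) = -102
Area = |Σ|/2 = 51.

51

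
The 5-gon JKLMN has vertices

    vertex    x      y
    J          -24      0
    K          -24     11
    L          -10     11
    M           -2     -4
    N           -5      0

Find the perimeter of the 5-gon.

|JK| = √((0)² + (11)²) = √121 = 11
|KL| = √((14)² + (0)²) = √196 = 14
|LM| = √((8)² + (-15)²) = √289 = 17
|MN| = √((-3)² + (4)²) = √25 = 5
|NJ| = √((-19)² + (0)²) = √361 = 19
Perimeter = 11 + 14 + 17 + 5 + 19 = 66.

66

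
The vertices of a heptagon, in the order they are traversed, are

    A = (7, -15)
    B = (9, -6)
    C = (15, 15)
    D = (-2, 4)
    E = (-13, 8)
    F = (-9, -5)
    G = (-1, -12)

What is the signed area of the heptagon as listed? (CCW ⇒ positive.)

Apply the surveyor's formula: 2A = Σ (x_i·y_{i+1} − x_{i+1}·y_i), indices taken mod 7.
A→B: (7)(-6) − (9)(-15) = 93
B→C: (9)(15) − (15)(-6) = 225
C→D: (15)(4) − (-2)(15) = 90
D→E: (-2)(8) − (-13)(4) = 36
E→F: (-13)(-5) − (-9)(8) = 137
F→G: (-9)(-12) − (-1)(-5) = 103
G→A: (-1)(-15) − (7)(-12) = 99
Σ = 783
Signed area = Σ/2 = 391.5 (positive ⇒ counter-clockwise traversal).

391.5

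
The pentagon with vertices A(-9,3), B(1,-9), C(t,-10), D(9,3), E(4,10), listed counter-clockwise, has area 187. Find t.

Write out the shoelace sum; only the two edges meeting at C involve t:
2·Area = [(1·(-10) − t·(-9)) + (t·3 − 9·(-10))] + 258
       = 12·t + 338 = 374
⇒ t = 3.

3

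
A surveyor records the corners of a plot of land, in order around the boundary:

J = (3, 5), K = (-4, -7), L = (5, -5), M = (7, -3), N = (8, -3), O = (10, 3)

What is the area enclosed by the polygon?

J→K: (3)(-7) − (-4)(5) = -1
K→L: (-4)(-5) − (5)(-7) = 55
L→M: (5)(-3) − (7)(-5) = 20
M→N: (7)(-3) − (8)(-3) = 3
N→O: (8)(3) − (10)(-3) = 54
O→J: (10)(5) − (3)(3) = 41
Σ = 172
Area = |Σ|/2 = 86.

86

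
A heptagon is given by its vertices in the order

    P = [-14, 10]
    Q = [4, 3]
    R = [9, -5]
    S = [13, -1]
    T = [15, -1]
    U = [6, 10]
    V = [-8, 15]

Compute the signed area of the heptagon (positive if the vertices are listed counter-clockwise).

Apply the surveyor's formula: 2A = Σ (x_i·y_{i+1} − x_{i+1}·y_i), indices taken mod 7.
Σ = (-82) + (-47) + (56) + (2) + (156) + (170) + (130) = 385
Signed area = Σ/2 = 192.5 (positive ⇒ counter-clockwise traversal).

192.5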